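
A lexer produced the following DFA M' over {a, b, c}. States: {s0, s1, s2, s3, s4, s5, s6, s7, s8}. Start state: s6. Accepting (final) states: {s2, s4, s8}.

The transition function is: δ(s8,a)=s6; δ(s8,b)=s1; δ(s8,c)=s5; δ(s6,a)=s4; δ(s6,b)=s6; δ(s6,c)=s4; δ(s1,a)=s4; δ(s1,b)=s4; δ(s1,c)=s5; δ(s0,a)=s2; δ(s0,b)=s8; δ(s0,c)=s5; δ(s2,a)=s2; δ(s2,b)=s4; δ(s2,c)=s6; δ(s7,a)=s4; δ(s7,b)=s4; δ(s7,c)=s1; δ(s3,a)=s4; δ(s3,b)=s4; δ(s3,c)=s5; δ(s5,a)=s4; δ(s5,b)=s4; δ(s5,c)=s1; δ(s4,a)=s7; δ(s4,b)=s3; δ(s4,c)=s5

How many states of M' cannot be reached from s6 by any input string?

No path from s6 leads to s0, s2, s8; the other 6 states are all reachable.

3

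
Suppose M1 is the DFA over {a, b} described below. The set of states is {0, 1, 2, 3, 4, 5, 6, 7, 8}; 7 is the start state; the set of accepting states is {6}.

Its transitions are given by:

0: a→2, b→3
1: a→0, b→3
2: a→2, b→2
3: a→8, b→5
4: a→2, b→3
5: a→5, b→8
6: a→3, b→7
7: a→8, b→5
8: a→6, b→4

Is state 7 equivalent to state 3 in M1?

States {0,1} cannot be reached from the start state, so discard them.
P0 = {6} | {2,3,4,5,7,8}.
On input a, block {2,3,4,5,7,8} splits into {2,3,4,5,7} and {8}.
On input a, block {2,3,4,5,7} splits into {2,4,5} and {3,7}.
Refine {2,4,5} on symbol b: members go to different blocks, giving {2} and {4} and {5}.
Stable partition: {6} | {2} | {8} | {3,7} | {4} | {5} — 6 equivalence classes.
7 and 3 lie in the same block of the stable partition, so they are equivalent — no string distinguishes them.

Yes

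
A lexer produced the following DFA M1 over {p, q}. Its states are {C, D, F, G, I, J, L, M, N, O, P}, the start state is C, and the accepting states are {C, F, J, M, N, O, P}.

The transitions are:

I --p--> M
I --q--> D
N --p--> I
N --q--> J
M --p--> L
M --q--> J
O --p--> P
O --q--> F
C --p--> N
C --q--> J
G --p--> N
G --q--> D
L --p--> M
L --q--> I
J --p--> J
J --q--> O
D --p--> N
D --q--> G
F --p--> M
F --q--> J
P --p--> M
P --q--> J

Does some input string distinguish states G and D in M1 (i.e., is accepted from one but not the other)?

No

All states are reachable from the start state.
Initial partition by acceptance: {C,F,J,M,N,O,P} | {D,G,I,L}.
Split {C,F,J,M,N,O,P} by δ(·,p) → {C,F,J,O,P} and {M,N}.
Refine {C,F,J,O,P} on symbol p: members go to different blocks, giving {C,F,P} and {J,O}.
Split {J,O} by δ(·,p) → {J} and {O}.
No further refinement is possible. Final partition (5 blocks): {C,F,P} | {D,G,I,L} | {M,N} | {J} | {O}.
G and D lie in the same block of the stable partition, so they are equivalent — no string distinguishes them.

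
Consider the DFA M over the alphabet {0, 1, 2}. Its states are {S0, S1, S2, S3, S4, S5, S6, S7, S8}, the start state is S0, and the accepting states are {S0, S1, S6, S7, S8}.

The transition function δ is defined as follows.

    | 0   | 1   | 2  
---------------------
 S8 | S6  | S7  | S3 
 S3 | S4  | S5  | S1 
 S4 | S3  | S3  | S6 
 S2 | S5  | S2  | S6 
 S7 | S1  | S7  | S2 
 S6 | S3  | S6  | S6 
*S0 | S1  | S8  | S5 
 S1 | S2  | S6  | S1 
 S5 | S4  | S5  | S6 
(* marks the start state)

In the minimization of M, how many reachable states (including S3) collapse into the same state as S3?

4

All states are reachable from the start state.
P0 = {S0,S1,S6,S7,S8} | {S2,S3,S4,S5}.
On input 0, block {S0,S1,S6,S7,S8} splits into {S0,S7,S8} and {S1,S6}.
No further refinement is possible. Final partition (3 blocks): {S0,S7,S8} | {S2,S3,S4,S5} | {S1,S6}.
The equivalence class containing S3 is {S2,S3,S4,S5}, of size 4.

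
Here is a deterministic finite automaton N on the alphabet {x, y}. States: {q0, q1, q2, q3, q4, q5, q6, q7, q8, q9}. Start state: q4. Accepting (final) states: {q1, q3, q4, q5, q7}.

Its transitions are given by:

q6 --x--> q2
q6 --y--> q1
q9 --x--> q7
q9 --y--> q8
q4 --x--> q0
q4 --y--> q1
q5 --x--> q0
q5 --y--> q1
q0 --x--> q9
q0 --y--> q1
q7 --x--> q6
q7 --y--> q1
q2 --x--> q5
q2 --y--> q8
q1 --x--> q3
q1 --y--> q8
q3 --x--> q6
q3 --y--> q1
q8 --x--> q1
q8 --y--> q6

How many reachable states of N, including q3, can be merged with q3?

P0 = {q1,q3,q4,q5,q7} | {q0,q2,q6,q8,q9}.
On input x, block {q1,q3,q4,q5,q7} splits into {q3,q4,q5,q7} and {q1}.
Split {q0,q2,q6,q8,q9} by δ(·,x) → {q0,q6} and {q2,q9} and {q8}.
No further refinement is possible. Final partition (5 blocks): {q3,q4,q5,q7} | {q0,q6} | {q1} | {q2,q9} | {q8}.
State q3 belongs to the block {q3,q4,q5,q7}, which has 4 states.

4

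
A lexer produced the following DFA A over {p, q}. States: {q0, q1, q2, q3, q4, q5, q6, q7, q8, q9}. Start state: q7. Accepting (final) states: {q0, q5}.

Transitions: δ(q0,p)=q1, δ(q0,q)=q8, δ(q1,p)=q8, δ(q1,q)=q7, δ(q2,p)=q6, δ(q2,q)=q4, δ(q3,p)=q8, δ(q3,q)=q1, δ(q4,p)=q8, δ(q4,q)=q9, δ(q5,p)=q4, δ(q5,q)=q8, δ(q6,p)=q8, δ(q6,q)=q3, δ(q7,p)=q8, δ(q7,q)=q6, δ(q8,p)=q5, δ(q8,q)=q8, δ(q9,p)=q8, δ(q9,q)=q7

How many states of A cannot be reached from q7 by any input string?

2

Starting at q7 and following transitions, the reachable set is {q1, q3, q4, q5, q6, q7, q8, q9}. That leaves q0, q2 unreachable — 2 in total.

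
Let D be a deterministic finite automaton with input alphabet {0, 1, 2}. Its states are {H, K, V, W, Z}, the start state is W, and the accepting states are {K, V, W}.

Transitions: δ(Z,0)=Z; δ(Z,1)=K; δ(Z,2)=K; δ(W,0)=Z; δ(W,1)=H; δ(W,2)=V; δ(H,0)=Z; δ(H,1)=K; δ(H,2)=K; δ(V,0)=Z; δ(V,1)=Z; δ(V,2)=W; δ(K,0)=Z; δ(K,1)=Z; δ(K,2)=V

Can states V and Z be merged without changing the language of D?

All states are reachable from the start state.
P0 = {K,V,W} | {H,Z}.
No further refinement is possible. Final partition (2 blocks): {K,V,W} | {H,Z}.
V and Z end up in different blocks, so they are distinguishable. For instance, the string 'ε' is accepted from only V.

No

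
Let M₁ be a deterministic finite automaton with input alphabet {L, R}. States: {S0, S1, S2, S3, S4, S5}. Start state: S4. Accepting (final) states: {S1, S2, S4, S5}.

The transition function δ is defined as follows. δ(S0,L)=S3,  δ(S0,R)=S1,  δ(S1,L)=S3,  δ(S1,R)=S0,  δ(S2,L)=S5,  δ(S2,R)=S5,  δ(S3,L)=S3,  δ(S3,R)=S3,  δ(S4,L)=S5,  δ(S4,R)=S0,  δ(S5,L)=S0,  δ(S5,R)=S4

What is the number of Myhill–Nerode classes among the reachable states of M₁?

5

Reachable states from the start: {S0,S1,S3,S4,S5}. Unreachable: {S2} — drop them.
Start with accepting vs non-accepting: {S1,S4,S5} | {S0,S3}.
On input L, block {S1,S4,S5} splits into {S1,S5} and {S4}.
On input R, block {S1,S5} splits into {S1} and {S5}.
Split {S0,S3} by δ(·,R) → {S0} and {S3}.
No further refinement is possible. Final partition (5 blocks): {S1} | {S0} | {S4} | {S5} | {S3}.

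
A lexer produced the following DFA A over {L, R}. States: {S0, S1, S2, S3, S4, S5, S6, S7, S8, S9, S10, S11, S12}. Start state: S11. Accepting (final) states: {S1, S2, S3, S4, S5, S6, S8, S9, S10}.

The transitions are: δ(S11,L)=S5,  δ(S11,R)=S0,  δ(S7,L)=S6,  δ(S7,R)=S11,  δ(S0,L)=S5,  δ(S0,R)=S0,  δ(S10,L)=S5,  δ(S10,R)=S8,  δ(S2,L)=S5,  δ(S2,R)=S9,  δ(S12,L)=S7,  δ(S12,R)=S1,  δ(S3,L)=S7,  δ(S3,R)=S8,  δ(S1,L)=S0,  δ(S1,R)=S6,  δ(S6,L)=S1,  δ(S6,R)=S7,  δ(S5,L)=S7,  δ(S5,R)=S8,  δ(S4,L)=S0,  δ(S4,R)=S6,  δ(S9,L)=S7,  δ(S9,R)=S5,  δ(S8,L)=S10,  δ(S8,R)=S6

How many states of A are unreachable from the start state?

BFS from S11 reaches {S0, S1, S5, S6, S7, S8, S10, S11}; the 5 state(s) S2, S3, S4, S9, S12 are never visited.

5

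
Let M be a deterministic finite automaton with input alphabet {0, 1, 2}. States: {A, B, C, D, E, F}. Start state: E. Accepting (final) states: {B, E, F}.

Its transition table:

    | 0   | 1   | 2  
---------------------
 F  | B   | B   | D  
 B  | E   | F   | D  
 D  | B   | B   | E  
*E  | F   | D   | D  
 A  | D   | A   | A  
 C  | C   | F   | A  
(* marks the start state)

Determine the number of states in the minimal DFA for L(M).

States {A,C} cannot be reached from the start state, so discard them.
Initial partition by acceptance: {B,E,F} | {D}.
On input 1, block {B,E,F} splits into {B,F} and {E}.
Refine {B,F} on symbol 0: members go to different blocks, giving {B} and {F}.
Stable partition: {B} | {D} | {E} | {F} — 4 equivalence classes.

4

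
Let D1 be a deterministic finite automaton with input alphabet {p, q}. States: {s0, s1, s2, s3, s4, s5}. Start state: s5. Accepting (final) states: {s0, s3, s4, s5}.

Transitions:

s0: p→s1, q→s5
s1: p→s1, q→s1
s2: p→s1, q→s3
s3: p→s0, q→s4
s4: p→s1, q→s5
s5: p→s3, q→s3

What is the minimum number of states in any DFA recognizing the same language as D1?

4

Reachable states from the start: {s0,s1,s3,s4,s5}. Unreachable: {s2} — drop them.
P0 = {s0,s3,s4,s5} | {s1}.
Split {s0,s3,s4,s5} by δ(·,p) → {s0,s4} and {s3,s5}.
On input p, block {s3,s5} splits into {s3} and {s5}.
Stable partition: {s0,s4} | {s1} | {s3} | {s5} — 4 equivalence classes.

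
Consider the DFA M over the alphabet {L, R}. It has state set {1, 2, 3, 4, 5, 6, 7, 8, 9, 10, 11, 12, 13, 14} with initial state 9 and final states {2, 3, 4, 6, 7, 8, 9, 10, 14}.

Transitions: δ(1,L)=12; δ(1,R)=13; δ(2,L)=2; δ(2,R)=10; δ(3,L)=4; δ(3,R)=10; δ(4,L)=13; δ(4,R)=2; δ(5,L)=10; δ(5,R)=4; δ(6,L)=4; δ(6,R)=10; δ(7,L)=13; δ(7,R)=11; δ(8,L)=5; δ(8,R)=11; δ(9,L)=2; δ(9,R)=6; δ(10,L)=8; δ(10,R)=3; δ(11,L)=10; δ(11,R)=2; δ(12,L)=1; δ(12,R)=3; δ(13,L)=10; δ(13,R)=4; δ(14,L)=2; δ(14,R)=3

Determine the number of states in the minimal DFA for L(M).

8

Reachable states from the start: {2,3,4,5,6,8,9,10,11,13}. Unreachable: {1,7,12,14} — drop them.
Start with accepting vs non-accepting: {2,3,4,6,8,9,10} | {5,11,13}.
On input L, block {2,3,4,6,8,9,10} splits into {2,3,6,9,10} and {4,8}.
Refine {2,3,6,9,10} on symbol L: members go to different blocks, giving {3,6,10} and {2,9}.
Split {5,11,13} by δ(·,R) → {5,13} and {11}.
Split {4,8} by δ(·,R) → {4} and {8}.
Split {3,6,10} by δ(·,L) → {3,6} and {10}.
Split {2,9} by δ(·,R) → {2} and {9}.
Stable partition: {3,6} | {5,13} | {4} | {2} | {11} | {8} | {10} | {9} — 8 equivalence classes.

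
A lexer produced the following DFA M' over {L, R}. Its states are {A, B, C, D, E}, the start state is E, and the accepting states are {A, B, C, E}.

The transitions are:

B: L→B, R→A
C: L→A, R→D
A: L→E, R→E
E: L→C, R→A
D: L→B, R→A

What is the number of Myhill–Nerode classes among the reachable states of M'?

Every state is reachable, so we keep all 5.
Initial partition by acceptance: {A,B,C,E} | {D}.
Split {A,B,C,E} by δ(·,R) → {A,B,E} and {C}.
Split {A,B,E} by δ(·,L) → {A,B} and {E}.
Split {A,B} by δ(·,L) → {A} and {B}.
No further refinement is possible. Final partition (5 blocks): {A} | {D} | {C} | {E} | {B}.

5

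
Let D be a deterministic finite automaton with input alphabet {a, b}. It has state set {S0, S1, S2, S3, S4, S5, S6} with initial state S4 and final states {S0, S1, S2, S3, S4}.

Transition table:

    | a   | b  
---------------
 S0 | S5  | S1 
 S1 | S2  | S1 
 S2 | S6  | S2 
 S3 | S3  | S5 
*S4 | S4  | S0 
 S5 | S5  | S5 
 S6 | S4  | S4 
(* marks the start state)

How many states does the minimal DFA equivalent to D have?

First remove the unreachable states {S3}; 6 states remain.
Initial partition by acceptance: {S0,S1,S2,S4} | {S5,S6}.
On input a, block {S0,S1,S2,S4} splits into {S0,S2} and {S1,S4}.
Split {S0,S2} by δ(·,b) → {S0} and {S2}.
Split {S5,S6} by δ(·,a) → {S5} and {S6}.
On input a, block {S1,S4} splits into {S1} and {S4}.
Stable partition: {S0} | {S5} | {S1} | {S2} | {S6} | {S4} — 6 equivalence classes.

6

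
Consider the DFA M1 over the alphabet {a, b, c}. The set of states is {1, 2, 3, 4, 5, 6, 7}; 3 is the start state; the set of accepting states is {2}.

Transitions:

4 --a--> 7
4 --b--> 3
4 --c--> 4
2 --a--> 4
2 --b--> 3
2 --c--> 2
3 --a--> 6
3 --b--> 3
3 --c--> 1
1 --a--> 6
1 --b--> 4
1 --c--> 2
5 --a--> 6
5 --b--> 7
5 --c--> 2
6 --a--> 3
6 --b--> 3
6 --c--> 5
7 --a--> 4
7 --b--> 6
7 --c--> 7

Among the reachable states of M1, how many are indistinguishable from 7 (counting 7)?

All states are reachable from the start state.
Start with accepting vs non-accepting: {2} | {1,3,4,5,6,7}.
Split {1,3,4,5,6,7} by δ(·,c) → {3,4,6,7} and {1,5}.
Refine {3,4,6,7} on symbol c: members go to different blocks, giving {3,6} and {4,7}.
The partition is now stable with 4 blocks: {2} | {3,6} | {1,5} | {4,7}.
State 7 belongs to the block {4,7}, which has 2 states.

2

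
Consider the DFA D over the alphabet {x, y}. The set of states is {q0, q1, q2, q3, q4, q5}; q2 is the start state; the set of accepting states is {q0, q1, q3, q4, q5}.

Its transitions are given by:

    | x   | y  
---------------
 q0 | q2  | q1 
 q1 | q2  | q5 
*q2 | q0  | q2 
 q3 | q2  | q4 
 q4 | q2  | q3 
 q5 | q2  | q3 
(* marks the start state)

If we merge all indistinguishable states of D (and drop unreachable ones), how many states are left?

All states are reachable from the start state.
P0 = {q0,q1,q3,q4,q5} | {q2}.
The partition is now stable with 2 blocks: {q0,q1,q3,q4,q5} | {q2}.

2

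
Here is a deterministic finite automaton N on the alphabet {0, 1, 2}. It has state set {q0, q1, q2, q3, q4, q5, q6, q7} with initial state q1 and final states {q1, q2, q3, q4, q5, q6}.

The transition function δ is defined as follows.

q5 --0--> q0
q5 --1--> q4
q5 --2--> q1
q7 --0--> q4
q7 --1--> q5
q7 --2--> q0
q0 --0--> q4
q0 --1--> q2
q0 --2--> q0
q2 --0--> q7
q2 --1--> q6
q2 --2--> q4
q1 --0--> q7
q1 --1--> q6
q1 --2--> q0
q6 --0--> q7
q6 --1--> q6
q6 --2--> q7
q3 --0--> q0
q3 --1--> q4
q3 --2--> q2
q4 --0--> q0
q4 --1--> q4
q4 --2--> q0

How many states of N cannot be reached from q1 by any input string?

Starting at q1 and following transitions, the reachable set is {q0, q1, q2, q4, q5, q6, q7}. That leaves q3 unreachable — 1 in total.

1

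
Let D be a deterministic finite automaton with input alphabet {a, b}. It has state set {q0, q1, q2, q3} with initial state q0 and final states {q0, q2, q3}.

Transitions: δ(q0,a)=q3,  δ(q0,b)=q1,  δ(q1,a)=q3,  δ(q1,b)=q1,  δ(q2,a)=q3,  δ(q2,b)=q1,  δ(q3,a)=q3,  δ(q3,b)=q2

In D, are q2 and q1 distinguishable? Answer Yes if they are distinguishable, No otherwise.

Yes

P0 = {q0,q2,q3} | {q1}.
Split {q0,q2,q3} by δ(·,b) → {q0,q2} and {q3}.
Stable partition: {q0,q2} | {q1} | {q3} — 3 equivalence classes.
q2 and q1 end up in different blocks, so they are distinguishable. For instance, the string 'ε' is accepted from only q2.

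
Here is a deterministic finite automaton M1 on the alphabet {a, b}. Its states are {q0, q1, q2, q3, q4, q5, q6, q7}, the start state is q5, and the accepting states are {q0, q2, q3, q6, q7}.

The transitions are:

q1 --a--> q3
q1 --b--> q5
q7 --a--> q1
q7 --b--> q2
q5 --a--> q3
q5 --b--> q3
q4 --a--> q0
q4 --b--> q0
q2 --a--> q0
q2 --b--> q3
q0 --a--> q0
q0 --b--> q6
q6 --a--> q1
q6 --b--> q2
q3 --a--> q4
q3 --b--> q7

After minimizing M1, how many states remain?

7

Every state is reachable, so we keep all 8.
Initial partition by acceptance: {q0,q2,q3,q6,q7} | {q1,q4,q5}.
Split {q0,q2,q3,q6,q7} by δ(·,a) → {q3,q6,q7} and {q0,q2}.
On input b, block {q3,q6,q7} splits into {q6,q7} and {q3}.
Split {q1,q4,q5} by δ(·,a) → {q1,q5} and {q4}.
Split {q1,q5} by δ(·,b) → {q1} and {q5}.
Refine {q0,q2} on symbol b: members go to different blocks, giving {q0} and {q2}.
Stable partition: {q6,q7} | {q1} | {q0} | {q3} | {q4} | {q5} | {q2} — 7 equivalence classes.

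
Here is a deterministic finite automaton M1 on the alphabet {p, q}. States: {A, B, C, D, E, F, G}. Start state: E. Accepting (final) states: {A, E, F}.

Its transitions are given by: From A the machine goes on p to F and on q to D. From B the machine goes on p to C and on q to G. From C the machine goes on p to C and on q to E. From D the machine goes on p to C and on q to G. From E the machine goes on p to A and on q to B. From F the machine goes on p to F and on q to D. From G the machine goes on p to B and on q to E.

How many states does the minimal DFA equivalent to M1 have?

Initial partition by acceptance: {A,E,F} | {B,C,D,G}.
Refine {B,C,D,G} on symbol q: members go to different blocks, giving {B,D} and {C,G}.
Split {C,G} by δ(·,p) → {C} and {G}.
Stable partition: {A,E,F} | {B,D} | {C} | {G} — 4 equivalence classes.

4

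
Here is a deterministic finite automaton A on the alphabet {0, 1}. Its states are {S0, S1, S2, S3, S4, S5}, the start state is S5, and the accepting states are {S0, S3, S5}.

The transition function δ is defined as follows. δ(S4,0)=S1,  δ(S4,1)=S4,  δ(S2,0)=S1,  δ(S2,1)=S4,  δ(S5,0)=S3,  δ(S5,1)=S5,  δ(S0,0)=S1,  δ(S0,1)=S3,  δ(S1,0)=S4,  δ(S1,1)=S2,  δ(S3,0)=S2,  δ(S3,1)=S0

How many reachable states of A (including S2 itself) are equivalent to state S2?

P0 = {S0,S3,S5} | {S1,S2,S4}.
Split {S0,S3,S5} by δ(·,0) → {S0,S3} and {S5}.
Stable partition: {S0,S3} | {S1,S2,S4} | {S5} — 3 equivalence classes.
State S2 belongs to the block {S1,S2,S4}, which has 3 states.

3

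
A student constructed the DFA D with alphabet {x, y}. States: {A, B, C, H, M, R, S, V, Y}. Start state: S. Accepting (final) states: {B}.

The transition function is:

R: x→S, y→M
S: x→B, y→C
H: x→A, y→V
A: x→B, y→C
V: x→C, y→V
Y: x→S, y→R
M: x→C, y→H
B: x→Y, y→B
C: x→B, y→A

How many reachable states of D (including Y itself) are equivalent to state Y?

Start with accepting vs non-accepting: {B} | {A,C,H,M,R,S,V,Y}.
Split {A,C,H,M,R,S,V,Y} by δ(·,x) → {H,M,R,V,Y} and {A,C,S}.
The partition is now stable with 3 blocks: {B} | {H,M,R,V,Y} | {A,C,S}.
The equivalence class containing Y is {H,M,R,V,Y}, of size 5.

5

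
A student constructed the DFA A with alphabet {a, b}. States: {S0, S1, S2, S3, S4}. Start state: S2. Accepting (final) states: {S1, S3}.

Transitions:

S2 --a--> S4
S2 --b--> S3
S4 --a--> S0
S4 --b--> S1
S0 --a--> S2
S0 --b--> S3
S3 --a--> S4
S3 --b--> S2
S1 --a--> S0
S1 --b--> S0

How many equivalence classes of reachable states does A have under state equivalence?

2

All states are reachable from the start state.
Start with accepting vs non-accepting: {S1,S3} | {S0,S2,S4}.
The partition is now stable with 2 blocks: {S1,S3} | {S0,S2,S4}.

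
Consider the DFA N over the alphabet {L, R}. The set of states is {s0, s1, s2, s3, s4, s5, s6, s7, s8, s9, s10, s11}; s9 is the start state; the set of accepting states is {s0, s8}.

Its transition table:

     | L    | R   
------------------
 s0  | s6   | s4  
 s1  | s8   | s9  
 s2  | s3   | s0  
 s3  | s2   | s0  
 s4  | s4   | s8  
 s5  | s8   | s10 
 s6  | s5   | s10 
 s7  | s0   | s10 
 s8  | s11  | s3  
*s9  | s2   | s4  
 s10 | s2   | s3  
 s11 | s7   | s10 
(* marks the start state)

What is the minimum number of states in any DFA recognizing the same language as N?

First remove the unreachable states {s1}; 11 states remain.
P0 = {s0,s8} | {s2,s3,s4,s5,s6,s7,s9,s10,s11}.
On input L, block {s2,s3,s4,s5,s6,s7,s9,s10,s11} splits into {s2,s3,s4,s6,s9,s10,s11} and {s5,s7}.
Split {s2,s3,s4,s6,s9,s10,s11} by δ(·,L) → {s2,s3,s4,s9,s10} and {s6,s11}.
Split {s2,s3,s4,s9,s10} by δ(·,R) → {s2,s3,s4} and {s9,s10}.
Stable partition: {s0,s8} | {s2,s3,s4} | {s5,s7} | {s6,s11} | {s9,s10} — 5 equivalence classes.

5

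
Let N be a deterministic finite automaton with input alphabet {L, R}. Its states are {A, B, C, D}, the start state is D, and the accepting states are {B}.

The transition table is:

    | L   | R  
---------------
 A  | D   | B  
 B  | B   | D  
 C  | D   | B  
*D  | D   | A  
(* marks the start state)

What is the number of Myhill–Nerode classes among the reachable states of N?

Reachable states from the start: {A,B,D}. Unreachable: {C} — drop them.
Start with accepting vs non-accepting: {B} | {A,D}.
Split {A,D} by δ(·,R) → {A} and {D}.
The partition is now stable with 3 blocks: {B} | {A} | {D}.

3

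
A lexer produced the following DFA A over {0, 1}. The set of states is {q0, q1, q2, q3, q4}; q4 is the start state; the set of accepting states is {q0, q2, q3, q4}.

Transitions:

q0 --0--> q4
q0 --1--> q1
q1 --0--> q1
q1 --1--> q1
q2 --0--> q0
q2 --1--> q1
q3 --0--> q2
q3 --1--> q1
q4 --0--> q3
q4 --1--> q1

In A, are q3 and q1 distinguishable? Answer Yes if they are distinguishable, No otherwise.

Yes

P0 = {q0,q2,q3,q4} | {q1}.
The partition is now stable with 2 blocks: {q0,q2,q3,q4} | {q1}.
q3 and q1 end up in different blocks, so they are distinguishable. For instance, the string 'ε' is accepted from only q3.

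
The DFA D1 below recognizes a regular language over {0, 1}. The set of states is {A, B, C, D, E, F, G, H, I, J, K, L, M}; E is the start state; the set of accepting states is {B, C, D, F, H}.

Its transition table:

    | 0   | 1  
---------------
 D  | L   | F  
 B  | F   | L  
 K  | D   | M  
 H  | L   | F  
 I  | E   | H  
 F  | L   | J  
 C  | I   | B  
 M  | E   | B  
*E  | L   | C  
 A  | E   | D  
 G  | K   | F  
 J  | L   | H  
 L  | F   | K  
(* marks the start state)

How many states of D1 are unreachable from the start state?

No path from E leads to A, G; the other 11 states are all reachable.

2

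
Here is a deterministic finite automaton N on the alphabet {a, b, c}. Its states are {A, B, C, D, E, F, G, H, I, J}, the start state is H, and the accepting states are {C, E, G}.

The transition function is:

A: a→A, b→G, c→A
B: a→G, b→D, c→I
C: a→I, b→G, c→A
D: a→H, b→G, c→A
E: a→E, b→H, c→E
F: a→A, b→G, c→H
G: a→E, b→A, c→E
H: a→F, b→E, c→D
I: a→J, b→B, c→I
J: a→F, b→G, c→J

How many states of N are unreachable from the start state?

4

BFS from H reaches {A, D, E, F, G, H}; the 4 state(s) B, C, I, J are never visited.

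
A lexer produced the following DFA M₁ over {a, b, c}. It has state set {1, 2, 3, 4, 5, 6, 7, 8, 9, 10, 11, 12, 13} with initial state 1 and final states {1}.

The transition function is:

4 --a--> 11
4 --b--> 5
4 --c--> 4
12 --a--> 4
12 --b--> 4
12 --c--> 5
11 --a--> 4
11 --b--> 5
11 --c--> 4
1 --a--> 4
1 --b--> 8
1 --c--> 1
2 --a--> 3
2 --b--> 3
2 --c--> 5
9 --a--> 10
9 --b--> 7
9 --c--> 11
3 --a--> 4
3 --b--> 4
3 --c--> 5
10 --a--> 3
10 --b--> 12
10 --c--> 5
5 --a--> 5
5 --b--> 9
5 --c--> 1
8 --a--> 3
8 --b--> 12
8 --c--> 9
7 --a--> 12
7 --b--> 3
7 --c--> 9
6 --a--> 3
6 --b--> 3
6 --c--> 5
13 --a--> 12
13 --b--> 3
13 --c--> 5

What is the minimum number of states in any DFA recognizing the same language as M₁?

7

States {2,6,13} cannot be reached from the start state, so discard them.
Initial partition by acceptance: {1} | {3,4,5,7,8,9,10,11,12}.
On input c, block {3,4,5,7,8,9,10,11,12} splits into {3,4,7,8,9,10,11,12} and {5}.
Refine {3,4,7,8,9,10,11,12} on symbol b: members go to different blocks, giving {3,7,8,9,10,12} and {4,11}.
Refine {3,7,8,9,10,12} on symbol a: members go to different blocks, giving {7,8,9,10} and {3,12}.
On input a, block {7,8,9,10} splits into {7,8,10} and {9}.
Split {7,8,10} by δ(·,c) → {7,8} and {10}.
Stable partition: {1} | {7,8} | {5} | {4,11} | {3,12} | {9} | {10} — 7 equivalence classes.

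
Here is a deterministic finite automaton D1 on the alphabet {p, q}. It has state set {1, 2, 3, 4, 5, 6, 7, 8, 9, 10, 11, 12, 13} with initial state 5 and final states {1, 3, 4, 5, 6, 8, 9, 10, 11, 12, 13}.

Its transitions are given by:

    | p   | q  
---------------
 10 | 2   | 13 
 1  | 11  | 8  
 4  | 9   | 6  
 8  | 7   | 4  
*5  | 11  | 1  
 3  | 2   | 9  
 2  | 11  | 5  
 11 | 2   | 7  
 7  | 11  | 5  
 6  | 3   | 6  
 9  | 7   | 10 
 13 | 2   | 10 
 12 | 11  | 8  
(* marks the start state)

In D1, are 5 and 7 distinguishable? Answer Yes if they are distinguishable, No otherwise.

States {12} cannot be reached from the start state, so discard them.
P0 = {1,3,4,5,6,8,9,10,11,13} | {2,7}.
Split {1,3,4,5,6,8,9,10,11,13} by δ(·,p) → {3,8,9,10,11,13} and {1,4,5,6}.
On input q, block {3,8,9,10,11,13} splits into {3,9,10,13} and {8} and {11}.
Refine {1,4,5,6} on symbol p: members go to different blocks, giving {1,5} and {4,6}.
Split {1,5} by δ(·,q) → {1} and {5}.
No further refinement is possible. Final partition (7 blocks): {3,9,10,13} | {2,7} | {1} | {8} | {11} | {4,6} | {5}.
5 and 7 end up in different blocks, so they are distinguishable. For instance, the string 'ε' is accepted from only 5.

Yes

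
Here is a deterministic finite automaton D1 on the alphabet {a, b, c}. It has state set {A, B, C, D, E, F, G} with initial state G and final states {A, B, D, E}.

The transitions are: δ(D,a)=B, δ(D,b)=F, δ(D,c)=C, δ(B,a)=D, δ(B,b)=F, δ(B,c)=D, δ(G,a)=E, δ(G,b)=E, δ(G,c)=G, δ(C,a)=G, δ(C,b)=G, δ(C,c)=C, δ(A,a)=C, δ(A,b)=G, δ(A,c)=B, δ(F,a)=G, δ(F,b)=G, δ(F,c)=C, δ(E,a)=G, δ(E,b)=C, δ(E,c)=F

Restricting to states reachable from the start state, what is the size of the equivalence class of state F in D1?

First remove the unreachable states {A,B,D}; 4 states remain.
Initial partition by acceptance: {E} | {C,F,G}.
Refine {C,F,G} on symbol a: members go to different blocks, giving {C,F} and {G}.
Stable partition: {E} | {C,F} | {G} — 3 equivalence classes.
The equivalence class containing F is {C,F}, of size 2.

2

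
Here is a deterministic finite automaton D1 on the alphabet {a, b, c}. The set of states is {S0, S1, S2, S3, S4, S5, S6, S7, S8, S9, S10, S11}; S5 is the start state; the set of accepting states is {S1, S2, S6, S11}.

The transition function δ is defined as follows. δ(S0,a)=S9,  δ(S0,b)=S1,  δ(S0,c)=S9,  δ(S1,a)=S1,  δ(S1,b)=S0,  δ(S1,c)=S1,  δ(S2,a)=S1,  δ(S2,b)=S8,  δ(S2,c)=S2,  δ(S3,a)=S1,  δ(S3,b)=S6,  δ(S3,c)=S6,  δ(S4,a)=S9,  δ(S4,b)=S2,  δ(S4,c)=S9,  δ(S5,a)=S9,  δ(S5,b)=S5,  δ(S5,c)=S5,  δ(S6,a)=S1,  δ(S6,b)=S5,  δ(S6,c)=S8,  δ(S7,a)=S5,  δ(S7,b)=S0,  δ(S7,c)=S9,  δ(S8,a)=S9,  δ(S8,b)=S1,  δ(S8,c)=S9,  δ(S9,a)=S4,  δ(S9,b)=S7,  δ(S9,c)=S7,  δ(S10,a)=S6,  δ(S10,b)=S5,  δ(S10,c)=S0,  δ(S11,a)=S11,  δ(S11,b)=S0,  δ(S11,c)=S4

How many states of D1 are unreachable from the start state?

4

No path from S5 leads to S3, S6, S10, S11; the other 8 states are all reachable.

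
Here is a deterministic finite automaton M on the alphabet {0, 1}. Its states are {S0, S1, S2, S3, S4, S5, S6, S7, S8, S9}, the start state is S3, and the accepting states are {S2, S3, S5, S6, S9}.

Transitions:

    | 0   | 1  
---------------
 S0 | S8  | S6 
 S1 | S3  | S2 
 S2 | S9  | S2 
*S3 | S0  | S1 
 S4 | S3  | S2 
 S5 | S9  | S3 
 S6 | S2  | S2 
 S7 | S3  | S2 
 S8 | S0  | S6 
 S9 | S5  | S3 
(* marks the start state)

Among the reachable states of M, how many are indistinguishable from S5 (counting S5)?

Reachable states from the start: {S0,S1,S2,S3,S5,S6,S8,S9}. Unreachable: {S4,S7} — drop them.
P0 = {S2,S3,S5,S6,S9} | {S0,S1,S8}.
On input 0, block {S2,S3,S5,S6,S9} splits into {S2,S5,S6,S9} and {S3}.
On input 1, block {S2,S5,S6,S9} splits into {S2,S6} and {S5,S9}.
Split {S2,S6} by δ(·,0) → {S2} and {S6}.
On input 0, block {S0,S1,S8} splits into {S0,S8} and {S1}.
No further refinement is possible. Final partition (6 blocks): {S2} | {S0,S8} | {S3} | {S5,S9} | {S6} | {S1}.
The equivalence class containing S5 is {S5,S9}, of size 2.

2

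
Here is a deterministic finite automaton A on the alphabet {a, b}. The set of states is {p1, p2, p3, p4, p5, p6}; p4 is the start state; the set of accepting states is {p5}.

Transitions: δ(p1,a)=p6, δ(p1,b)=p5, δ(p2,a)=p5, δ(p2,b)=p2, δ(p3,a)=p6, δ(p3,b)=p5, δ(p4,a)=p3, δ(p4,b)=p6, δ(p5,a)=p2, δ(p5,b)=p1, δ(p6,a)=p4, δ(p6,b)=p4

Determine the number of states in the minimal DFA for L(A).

Every state is reachable, so we keep all 6.
P0 = {p5} | {p1,p2,p3,p4,p6}.
Refine {p1,p2,p3,p4,p6} on symbol a: members go to different blocks, giving {p1,p3,p4,p6} and {p2}.
Refine {p1,p3,p4,p6} on symbol b: members go to different blocks, giving {p1,p3} and {p4,p6}.
On input a, block {p4,p6} splits into {p4} and {p6}.
Stable partition: {p5} | {p1,p3} | {p2} | {p4} | {p6} — 5 equivalence classes.

5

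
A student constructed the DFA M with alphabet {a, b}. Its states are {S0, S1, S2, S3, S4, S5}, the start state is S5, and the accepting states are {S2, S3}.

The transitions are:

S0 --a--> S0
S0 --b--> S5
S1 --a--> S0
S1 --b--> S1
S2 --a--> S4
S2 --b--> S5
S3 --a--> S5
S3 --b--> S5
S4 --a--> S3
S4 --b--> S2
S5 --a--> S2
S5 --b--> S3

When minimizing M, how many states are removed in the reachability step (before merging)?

Starting at S5 and following transitions, the reachable set is {S2, S3, S4, S5}. That leaves S0, S1 unreachable — 2 in total.

2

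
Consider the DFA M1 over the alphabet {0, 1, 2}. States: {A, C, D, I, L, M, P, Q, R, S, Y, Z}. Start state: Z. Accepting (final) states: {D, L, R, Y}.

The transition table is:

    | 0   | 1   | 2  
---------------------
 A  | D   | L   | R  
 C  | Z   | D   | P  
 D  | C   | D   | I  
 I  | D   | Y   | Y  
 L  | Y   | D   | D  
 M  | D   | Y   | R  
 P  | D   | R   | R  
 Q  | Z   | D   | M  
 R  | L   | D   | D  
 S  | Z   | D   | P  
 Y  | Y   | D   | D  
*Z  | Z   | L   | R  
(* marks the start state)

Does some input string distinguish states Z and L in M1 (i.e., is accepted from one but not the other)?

First remove the unreachable states {A,M,Q,S}; 8 states remain.
P0 = {D,L,R,Y} | {C,I,P,Z}.
Split {D,L,R,Y} by δ(·,0) → {L,R,Y} and {D}.
Split {C,I,P,Z} by δ(·,0) → {I,P} and {C,Z}.
Split {C,Z} by δ(·,1) → {Z} and {C}.
No further refinement is possible. Final partition (5 blocks): {L,R,Y} | {I,P} | {D} | {Z} | {C}.
Z and L end up in different blocks, so they are distinguishable. For instance, the string 'ε' is accepted from only L.

Yes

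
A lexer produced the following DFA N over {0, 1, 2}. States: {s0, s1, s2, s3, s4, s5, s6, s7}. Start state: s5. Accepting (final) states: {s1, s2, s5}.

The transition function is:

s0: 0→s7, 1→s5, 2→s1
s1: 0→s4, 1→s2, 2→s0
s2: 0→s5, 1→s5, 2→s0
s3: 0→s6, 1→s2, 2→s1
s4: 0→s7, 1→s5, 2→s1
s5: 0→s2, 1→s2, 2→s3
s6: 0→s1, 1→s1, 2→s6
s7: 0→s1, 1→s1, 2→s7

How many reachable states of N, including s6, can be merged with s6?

2

All states are reachable from the start state.
P0 = {s1,s2,s5} | {s0,s3,s4,s6,s7}.
On input 0, block {s1,s2,s5} splits into {s2,s5} and {s1}.
Refine {s0,s3,s4,s6,s7} on symbol 0: members go to different blocks, giving {s0,s3,s4} and {s6,s7}.
No further refinement is possible. Final partition (4 blocks): {s2,s5} | {s0,s3,s4} | {s1} | {s6,s7}.
The equivalence class containing s6 is {s6,s7}, of size 2.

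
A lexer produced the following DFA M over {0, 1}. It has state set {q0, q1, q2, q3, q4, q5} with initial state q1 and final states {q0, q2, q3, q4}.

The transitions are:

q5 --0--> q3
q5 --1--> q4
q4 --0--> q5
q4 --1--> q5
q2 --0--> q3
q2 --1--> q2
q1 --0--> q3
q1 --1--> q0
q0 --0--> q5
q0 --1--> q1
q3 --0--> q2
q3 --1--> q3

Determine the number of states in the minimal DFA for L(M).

All states are reachable from the start state.
Start with accepting vs non-accepting: {q0,q2,q3,q4} | {q1,q5}.
Split {q0,q2,q3,q4} by δ(·,0) → {q0,q4} and {q2,q3}.
The partition is now stable with 3 blocks: {q0,q4} | {q1,q5} | {q2,q3}.

3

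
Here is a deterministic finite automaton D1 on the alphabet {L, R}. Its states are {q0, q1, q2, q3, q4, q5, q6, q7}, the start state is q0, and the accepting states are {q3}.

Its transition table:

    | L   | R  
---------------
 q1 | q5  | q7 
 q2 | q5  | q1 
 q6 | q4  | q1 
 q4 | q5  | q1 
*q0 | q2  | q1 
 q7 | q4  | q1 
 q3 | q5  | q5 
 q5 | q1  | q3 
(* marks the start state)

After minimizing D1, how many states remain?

First remove the unreachable states {q6}; 7 states remain.
P0 = {q3} | {q0,q1,q2,q4,q5,q7}.
On input R, block {q0,q1,q2,q4,q5,q7} splits into {q0,q1,q2,q4,q7} and {q5}.
Split {q0,q1,q2,q4,q7} by δ(·,L) → {q1,q2,q4} and {q0,q7}.
On input R, block {q1,q2,q4} splits into {q2,q4} and {q1}.
Stable partition: {q3} | {q2,q4} | {q5} | {q0,q7} | {q1} — 5 equivalence classes.

5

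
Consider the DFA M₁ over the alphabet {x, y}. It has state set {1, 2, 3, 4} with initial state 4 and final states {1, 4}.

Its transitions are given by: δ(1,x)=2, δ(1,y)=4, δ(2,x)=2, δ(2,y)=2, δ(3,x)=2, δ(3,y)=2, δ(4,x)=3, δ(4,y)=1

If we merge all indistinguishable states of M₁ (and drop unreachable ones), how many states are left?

2

Every state is reachable, so we keep all 4.
Start with accepting vs non-accepting: {1,4} | {2,3}.
No further refinement is possible. Final partition (2 blocks): {1,4} | {2,3}.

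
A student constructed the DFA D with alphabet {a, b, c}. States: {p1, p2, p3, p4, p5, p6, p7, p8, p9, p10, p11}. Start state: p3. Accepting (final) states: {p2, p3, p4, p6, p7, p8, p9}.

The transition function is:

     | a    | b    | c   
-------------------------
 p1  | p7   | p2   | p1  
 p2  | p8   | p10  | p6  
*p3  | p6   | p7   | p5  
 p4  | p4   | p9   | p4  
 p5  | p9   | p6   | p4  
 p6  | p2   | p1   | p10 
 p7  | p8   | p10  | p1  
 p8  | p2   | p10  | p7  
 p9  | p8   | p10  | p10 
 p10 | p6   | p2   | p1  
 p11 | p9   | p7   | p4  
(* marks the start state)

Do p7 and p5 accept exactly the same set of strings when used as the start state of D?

No

States {p11} cannot be reached from the start state, so discard them.
Initial partition by acceptance: {p2,p3,p4,p6,p7,p8,p9} | {p1,p5,p10}.
Split {p2,p3,p4,p6,p7,p8,p9} by δ(·,b) → {p2,p6,p7,p8,p9} and {p3,p4}.
Split {p2,p6,p7,p8,p9} by δ(·,c) → {p6,p7,p9} and {p2,p8}.
Refine {p1,p5,p10} on symbol b: members go to different blocks, giving {p1,p10} and {p5}.
Split {p3,p4} by δ(·,a) → {p3} and {p4}.
Stable partition: {p6,p7,p9} | {p1,p10} | {p3} | {p2,p8} | {p5} | {p4} — 6 equivalence classes.
p7 and p5 end up in different blocks, so they are distinguishable. For instance, the string 'ε' is accepted from only p7.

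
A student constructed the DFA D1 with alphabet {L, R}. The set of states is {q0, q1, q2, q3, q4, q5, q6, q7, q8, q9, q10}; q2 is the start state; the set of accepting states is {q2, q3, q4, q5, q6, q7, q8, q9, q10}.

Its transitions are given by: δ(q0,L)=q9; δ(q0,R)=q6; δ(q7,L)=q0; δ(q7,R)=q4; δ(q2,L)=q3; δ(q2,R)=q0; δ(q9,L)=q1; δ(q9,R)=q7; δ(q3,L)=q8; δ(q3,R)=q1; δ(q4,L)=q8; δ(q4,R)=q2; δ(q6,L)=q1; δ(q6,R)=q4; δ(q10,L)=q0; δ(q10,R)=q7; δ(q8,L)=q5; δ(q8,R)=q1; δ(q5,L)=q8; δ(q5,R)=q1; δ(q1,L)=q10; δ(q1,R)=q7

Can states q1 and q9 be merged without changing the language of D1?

No

All states are reachable from the start state.
Initial partition by acceptance: {q2,q3,q4,q5,q6,q7,q8,q9,q10} | {q0,q1}.
Refine {q2,q3,q4,q5,q6,q7,q8,q9,q10} on symbol L: members go to different blocks, giving {q2,q3,q4,q5,q8} and {q6,q7,q9,q10}.
Refine {q2,q3,q4,q5,q8} on symbol R: members go to different blocks, giving {q2,q3,q5,q8} and {q4}.
Split {q6,q7,q9,q10} by δ(·,R) → {q6,q7} and {q9,q10}.
No further refinement is possible. Final partition (5 blocks): {q2,q3,q5,q8} | {q0,q1} | {q6,q7} | {q4} | {q9,q10}.
q1 and q9 end up in different blocks, so they are distinguishable. For instance, the string 'ε' is accepted from only q9.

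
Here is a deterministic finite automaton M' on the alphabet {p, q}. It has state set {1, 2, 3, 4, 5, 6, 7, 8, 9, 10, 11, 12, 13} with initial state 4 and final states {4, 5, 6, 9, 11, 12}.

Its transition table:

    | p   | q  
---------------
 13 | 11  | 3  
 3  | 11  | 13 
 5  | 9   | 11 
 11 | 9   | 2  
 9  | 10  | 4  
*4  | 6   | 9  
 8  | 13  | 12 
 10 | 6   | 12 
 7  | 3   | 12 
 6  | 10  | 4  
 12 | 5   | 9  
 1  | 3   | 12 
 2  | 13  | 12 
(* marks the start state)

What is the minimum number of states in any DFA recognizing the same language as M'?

States {1,7,8} cannot be reached from the start state, so discard them.
Start with accepting vs non-accepting: {4,5,6,9,11,12} | {2,3,10,13}.
Split {4,5,6,9,11,12} by δ(·,p) → {4,5,11,12} and {6,9}.
Refine {4,5,11,12} on symbol p: members go to different blocks, giving {4,5,11} and {12}.
Split {4,5,11} by δ(·,q) → {4} and {5} and {11}.
Refine {2,3,10,13} on symbol p: members go to different blocks, giving {3,13} and {2} and {10}.
Stable partition: {4} | {3,13} | {6,9} | {12} | {5} | {11} | {2} | {10} — 8 equivalence classes.

8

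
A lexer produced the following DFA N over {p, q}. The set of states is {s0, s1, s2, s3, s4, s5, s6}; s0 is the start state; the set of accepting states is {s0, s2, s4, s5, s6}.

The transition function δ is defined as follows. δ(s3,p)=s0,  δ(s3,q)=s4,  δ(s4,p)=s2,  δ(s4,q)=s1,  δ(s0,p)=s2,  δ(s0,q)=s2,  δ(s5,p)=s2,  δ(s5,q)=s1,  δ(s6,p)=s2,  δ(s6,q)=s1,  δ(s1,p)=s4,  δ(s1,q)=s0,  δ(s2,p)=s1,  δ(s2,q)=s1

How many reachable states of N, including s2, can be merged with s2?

States {s3,s5,s6} cannot be reached from the start state, so discard them.
P0 = {s0,s2,s4} | {s1}.
Split {s0,s2,s4} by δ(·,p) → {s0,s4} and {s2}.
On input q, block {s0,s4} splits into {s0} and {s4}.
The partition is now stable with 4 blocks: {s0} | {s1} | {s2} | {s4}.
State s2 belongs to the block {s2}, which has 1 states.

1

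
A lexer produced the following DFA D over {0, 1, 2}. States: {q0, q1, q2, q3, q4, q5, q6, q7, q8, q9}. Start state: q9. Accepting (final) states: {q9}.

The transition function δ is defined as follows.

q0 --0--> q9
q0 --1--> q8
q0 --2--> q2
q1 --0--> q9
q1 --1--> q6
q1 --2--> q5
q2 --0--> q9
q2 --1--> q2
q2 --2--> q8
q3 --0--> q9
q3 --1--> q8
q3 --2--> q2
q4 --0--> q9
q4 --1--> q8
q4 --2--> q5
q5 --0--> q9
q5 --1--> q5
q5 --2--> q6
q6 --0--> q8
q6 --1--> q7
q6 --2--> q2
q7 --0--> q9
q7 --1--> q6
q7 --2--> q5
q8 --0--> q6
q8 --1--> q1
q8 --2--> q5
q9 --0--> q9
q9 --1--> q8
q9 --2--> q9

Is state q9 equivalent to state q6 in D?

No

Reachable states from the start: {q1,q2,q5,q6,q7,q8,q9}. Unreachable: {q0,q3,q4} — drop them.
Start with accepting vs non-accepting: {q9} | {q1,q2,q5,q6,q7,q8}.
Refine {q1,q2,q5,q6,q7,q8} on symbol 0: members go to different blocks, giving {q1,q2,q5,q7} and {q6,q8}.
Refine {q1,q2,q5,q7} on symbol 1: members go to different blocks, giving {q1,q7} and {q2,q5}.
No further refinement is possible. Final partition (4 blocks): {q9} | {q1,q7} | {q6,q8} | {q2,q5}.
q9 and q6 end up in different blocks, so they are distinguishable. For instance, the string 'ε' is accepted from only q9.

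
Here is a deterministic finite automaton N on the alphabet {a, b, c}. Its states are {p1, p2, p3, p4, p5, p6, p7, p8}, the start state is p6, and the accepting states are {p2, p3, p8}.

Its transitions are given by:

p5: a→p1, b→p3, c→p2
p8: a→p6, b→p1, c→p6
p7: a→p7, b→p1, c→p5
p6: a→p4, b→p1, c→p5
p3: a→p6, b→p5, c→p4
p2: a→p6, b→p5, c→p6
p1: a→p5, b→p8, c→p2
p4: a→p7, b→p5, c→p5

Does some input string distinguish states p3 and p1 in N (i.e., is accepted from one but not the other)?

Yes

Every state is reachable, so we keep all 8.
Start with accepting vs non-accepting: {p2,p3,p8} | {p1,p4,p5,p6,p7}.
On input b, block {p1,p4,p5,p6,p7} splits into {p4,p6,p7} and {p1,p5}.
Stable partition: {p2,p3,p8} | {p4,p6,p7} | {p1,p5} — 3 equivalence classes.
p3 and p1 end up in different blocks, so they are distinguishable. For instance, the string 'ε' is accepted from only p3.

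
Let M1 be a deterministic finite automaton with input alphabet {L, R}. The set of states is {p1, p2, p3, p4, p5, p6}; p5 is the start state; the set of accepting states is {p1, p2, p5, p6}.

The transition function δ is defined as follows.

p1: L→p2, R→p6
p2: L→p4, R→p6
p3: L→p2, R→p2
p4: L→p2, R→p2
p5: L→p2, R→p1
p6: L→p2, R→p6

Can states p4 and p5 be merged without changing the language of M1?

States {p3} cannot be reached from the start state, so discard them.
Initial partition by acceptance: {p1,p2,p5,p6} | {p4}.
Refine {p1,p2,p5,p6} on symbol L: members go to different blocks, giving {p1,p5,p6} and {p2}.
The partition is now stable with 3 blocks: {p1,p5,p6} | {p4} | {p2}.
p4 and p5 end up in different blocks, so they are distinguishable. For instance, the string 'ε' is accepted from only p5.

No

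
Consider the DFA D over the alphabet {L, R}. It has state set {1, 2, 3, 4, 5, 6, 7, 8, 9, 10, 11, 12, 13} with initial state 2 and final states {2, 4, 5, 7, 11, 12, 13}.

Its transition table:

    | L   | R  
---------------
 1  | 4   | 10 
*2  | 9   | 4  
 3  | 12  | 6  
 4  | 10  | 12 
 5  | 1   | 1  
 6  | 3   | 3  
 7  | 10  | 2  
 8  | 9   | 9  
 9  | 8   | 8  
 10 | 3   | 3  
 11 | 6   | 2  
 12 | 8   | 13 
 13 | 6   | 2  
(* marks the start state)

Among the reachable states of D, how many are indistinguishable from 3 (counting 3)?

1

First remove the unreachable states {1,5,7,11}; 9 states remain.
Initial partition by acceptance: {2,4,12,13} | {3,6,8,9,10}.
Refine {3,6,8,9,10} on symbol L: members go to different blocks, giving {6,8,9,10} and {3}.
Refine {6,8,9,10} on symbol L: members go to different blocks, giving {6,10} and {8,9}.
Split {2,4,12,13} by δ(·,L) → {2,12} and {4,13}.
The partition is now stable with 5 blocks: {2,12} | {6,10} | {3} | {8,9} | {4,13}.
The equivalence class containing 3 is {3}, of size 1.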